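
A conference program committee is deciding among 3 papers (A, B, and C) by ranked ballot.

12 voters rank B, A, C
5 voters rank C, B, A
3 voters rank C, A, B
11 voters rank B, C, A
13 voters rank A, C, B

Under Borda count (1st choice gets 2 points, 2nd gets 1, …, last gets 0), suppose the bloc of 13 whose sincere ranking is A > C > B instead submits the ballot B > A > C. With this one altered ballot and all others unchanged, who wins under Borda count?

Borda totals with the altered ballot: A 28, B 77, C 27.
The winner is unchanged: still B.

B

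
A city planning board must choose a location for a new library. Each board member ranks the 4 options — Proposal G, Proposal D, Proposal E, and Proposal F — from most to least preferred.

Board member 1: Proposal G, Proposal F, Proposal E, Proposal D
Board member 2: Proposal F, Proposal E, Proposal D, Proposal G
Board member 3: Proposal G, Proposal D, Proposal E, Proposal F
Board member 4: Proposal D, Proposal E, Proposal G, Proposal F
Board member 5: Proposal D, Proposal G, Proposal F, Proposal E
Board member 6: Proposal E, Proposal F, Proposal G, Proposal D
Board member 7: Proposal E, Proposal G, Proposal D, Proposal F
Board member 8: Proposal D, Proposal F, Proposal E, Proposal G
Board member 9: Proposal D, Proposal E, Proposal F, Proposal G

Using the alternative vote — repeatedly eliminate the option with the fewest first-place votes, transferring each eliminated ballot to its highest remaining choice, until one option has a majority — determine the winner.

Proposal D

Round 1: Proposal D 4, Proposal G 2, Proposal E 2, Proposal F 1. Proposal F has the fewest and is eliminated.
Round 2: Proposal D 4, Proposal E 3, Proposal G 2. Proposal G has the fewest and is eliminated.
Round 3: Proposal D 5, Proposal E 4. Proposal D has a majority.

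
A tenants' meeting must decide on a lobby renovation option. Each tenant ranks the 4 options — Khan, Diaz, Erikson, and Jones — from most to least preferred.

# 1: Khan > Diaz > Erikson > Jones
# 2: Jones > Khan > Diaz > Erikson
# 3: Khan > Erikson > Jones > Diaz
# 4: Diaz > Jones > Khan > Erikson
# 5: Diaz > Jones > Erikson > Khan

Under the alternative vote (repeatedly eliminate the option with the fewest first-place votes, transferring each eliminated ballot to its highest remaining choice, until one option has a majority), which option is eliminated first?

Erikson

Round 1: Khan 2, Diaz 2, Jones 1, Erikson 0. Erikson has the fewest and is eliminated.
Round 2: Khan 2, Diaz 2, Jones 1. Jones has the fewest and is eliminated.
Round 3: Khan 3, Diaz 2. Khan has a majority.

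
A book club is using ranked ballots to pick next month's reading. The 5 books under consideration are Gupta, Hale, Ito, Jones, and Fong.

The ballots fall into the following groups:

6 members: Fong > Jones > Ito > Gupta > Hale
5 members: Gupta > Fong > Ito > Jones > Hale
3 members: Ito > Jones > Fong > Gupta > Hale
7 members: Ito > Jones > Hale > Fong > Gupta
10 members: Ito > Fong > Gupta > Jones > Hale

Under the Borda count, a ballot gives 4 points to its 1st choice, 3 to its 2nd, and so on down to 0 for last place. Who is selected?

Ito

Borda scores:
  Gupta: 6·1 + 5·4 + 3·1 + 7·0 + 10·2 = 49
  Hale: 6·0 + 5·0 + 3·0 + 7·2 + 10·0 = 14
  Ito: 6·2 + 5·2 + 3·4 + 7·4 + 10·4 = 102
  Jones: 6·3 + 5·1 + 3·3 + 7·3 + 10·1 = 63
  Fong: 6·4 + 5·3 + 3·2 + 7·1 + 10·3 = 82
Ito has the highest total.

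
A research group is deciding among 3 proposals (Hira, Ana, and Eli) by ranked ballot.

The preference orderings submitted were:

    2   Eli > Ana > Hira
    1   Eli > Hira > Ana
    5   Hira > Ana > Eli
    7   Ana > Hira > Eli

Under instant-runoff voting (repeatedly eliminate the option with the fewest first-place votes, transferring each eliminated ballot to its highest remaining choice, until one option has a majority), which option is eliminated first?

Eli

Round 1: Ana 7, Hira 5, Eli 3. Eli has the fewest and is eliminated.
Round 2: Ana 9, Hira 6. Ana has a majority.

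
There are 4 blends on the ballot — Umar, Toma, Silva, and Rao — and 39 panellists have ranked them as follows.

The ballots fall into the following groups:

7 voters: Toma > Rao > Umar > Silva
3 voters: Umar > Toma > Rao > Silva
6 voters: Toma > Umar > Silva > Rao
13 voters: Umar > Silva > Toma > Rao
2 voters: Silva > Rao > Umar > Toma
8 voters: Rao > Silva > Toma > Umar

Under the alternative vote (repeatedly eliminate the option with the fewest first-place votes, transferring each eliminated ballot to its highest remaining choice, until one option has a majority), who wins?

Round 1: Umar 16, Toma 13, Rao 8, Silva 2. Silva has the fewest and is eliminated.
Round 2: Umar 16, Toma 13, Rao 10. Rao has the fewest and is eliminated.
Round 3: Toma 21, Umar 18. Toma has a majority.

Toma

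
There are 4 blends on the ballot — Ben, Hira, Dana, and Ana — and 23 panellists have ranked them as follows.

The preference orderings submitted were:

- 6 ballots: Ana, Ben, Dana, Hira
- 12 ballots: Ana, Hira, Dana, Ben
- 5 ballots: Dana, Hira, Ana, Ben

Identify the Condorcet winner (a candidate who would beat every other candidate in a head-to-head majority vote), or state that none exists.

Ana

Head-to-head results (23 voters total):
Ben vs Hira: Hira wins 17–6.
Ben vs Dana: Dana wins 17–6.
Ben vs Ana: Ana wins 23–0.
Hira vs Dana: Hira wins 12–11.
Hira vs Ana: Ana wins 18–5.
Dana vs Ana: Ana wins 18–5.
Ana beats each rival — Ben (23–0), Hira (18–5), Dana (18–5) — so Ana is the Condorcet winner.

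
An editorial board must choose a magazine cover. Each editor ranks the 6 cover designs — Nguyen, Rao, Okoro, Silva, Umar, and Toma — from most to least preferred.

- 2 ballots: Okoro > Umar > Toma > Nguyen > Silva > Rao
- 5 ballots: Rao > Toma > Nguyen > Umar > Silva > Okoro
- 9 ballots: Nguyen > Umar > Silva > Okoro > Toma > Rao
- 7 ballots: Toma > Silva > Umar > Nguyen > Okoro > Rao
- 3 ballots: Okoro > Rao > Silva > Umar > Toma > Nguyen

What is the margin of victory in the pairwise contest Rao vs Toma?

10

Ballots ranking Rao above Toma: 5+3 = 8.
Ballots ranking Toma above Rao: 2+9+7 = 18.
Toma wins 18–8, a margin of 10.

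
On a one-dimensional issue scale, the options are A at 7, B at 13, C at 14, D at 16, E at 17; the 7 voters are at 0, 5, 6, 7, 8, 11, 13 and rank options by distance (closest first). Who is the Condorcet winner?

With single-peaked preferences on a line, the Condorcet winner is the candidate closest to the median voter.
The median voter (position 7) is closest to A at 7.
Check: A vs E — voters closer to A: 6 of 7.

A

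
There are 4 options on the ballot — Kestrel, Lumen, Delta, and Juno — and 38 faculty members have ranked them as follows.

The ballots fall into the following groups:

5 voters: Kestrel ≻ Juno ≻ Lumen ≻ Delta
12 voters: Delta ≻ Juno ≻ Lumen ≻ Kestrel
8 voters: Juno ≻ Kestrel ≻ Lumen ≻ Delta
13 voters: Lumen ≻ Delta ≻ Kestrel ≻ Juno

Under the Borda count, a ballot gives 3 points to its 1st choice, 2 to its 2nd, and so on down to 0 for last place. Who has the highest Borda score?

Borda scores:
  Kestrel: 5·3 + 12·0 + 8·2 + 13·1 = 44
  Lumen: 5·1 + 12·1 + 8·1 + 13·3 = 64
  Delta: 5·0 + 12·3 + 8·0 + 13·2 = 62
  Juno: 5·2 + 12·2 + 8·3 + 13·0 = 58
Lumen has the highest total.

Lumen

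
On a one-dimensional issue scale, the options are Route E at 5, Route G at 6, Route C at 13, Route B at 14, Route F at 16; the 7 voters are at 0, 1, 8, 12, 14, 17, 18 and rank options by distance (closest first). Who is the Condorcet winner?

Route C

With single-peaked preferences on a line, the Condorcet winner is the candidate closest to the median voter.
The median voter (position 12) is closest to Route C at 13.
Check: Route C vs Route F — voters closer to Route C: 5 of 7.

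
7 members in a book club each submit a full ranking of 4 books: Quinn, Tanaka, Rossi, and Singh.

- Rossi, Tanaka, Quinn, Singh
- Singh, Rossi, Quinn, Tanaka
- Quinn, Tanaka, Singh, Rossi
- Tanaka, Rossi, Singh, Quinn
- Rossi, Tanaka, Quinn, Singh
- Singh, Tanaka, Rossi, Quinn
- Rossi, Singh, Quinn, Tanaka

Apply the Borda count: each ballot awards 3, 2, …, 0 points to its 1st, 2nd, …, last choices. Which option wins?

Rossi

Borda scores:
  Quinn: 1 + 1 + 3 + 0 + 1 + 0 + 1 = 7
  Tanaka: 2 + 0 + 2 + 3 + 2 + 2 + 0 = 11
  Rossi: 3 + 2 + 0 + 2 + 3 + 1 + 3 = 14
  Singh: 0 + 3 + 1 + 1 + 0 + 3 + 2 = 10
Rossi has the highest total.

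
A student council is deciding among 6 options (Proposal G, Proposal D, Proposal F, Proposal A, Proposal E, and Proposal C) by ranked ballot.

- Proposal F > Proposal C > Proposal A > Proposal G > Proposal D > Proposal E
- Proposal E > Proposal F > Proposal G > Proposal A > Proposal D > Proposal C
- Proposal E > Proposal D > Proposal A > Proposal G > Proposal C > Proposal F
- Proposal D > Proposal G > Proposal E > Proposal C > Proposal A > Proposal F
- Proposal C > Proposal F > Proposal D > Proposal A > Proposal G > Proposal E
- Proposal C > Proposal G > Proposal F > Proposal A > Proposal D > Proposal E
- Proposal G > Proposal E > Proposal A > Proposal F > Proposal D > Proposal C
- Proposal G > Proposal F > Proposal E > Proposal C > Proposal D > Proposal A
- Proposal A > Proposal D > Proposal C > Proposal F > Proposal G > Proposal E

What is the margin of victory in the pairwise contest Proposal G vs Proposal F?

Ballots ranking Proposal G above Proposal F: 5.
Ballots ranking Proposal F above Proposal G: 4.
Proposal G wins 5–4, a margin of 1.

1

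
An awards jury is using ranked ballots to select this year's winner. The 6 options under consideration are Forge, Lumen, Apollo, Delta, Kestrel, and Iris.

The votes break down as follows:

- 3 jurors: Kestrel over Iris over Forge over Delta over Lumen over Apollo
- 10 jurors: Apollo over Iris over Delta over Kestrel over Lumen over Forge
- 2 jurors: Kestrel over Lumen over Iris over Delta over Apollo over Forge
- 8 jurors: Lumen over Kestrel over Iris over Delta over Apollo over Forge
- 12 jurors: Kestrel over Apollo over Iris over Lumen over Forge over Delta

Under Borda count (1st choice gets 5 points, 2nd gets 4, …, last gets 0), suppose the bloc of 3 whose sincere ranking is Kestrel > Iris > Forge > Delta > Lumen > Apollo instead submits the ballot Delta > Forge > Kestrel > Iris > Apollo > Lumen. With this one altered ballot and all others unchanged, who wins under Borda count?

Borda totals with the altered ballot: Forge 24, Lumen 82, Apollo 111, Delta 65, Kestrel 131, Iris 112.
The winner is unchanged: still Kestrel.

Kestrel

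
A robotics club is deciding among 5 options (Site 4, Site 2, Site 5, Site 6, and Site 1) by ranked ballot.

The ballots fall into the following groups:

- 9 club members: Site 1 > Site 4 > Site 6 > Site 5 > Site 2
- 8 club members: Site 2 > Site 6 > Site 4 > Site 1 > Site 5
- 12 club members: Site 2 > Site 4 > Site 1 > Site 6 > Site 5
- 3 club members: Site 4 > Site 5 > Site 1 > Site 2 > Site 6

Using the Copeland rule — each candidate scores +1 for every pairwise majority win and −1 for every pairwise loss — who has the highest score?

Site 2

Pairwise results:
  Site 4 vs Site 2: Site 2 wins 20–12.
  Site 4 vs Site 5: Site 4 wins 32–0.
  Site 4 vs Site 6: Site 4 wins 24–8.
  Site 4 vs Site 1: Site 4 wins 23–9.
  Site 2 vs Site 5: Site 2 wins 20–12.
  Site 2 vs Site 6: Site 2 wins 23–9.
  Site 2 vs Site 1: Site 2 wins 20–12.
  Site 5 vs Site 6: Site 6 wins 29–3.
  Site 5 vs Site 1: Site 1 wins 29–3.
  Site 6 vs Site 1: Site 1 wins 24–8.
Copeland scores (wins − losses):
  Site 4: 3 − 1 = 2
  Site 2: 4 − 0 = 4
  Site 5: 0 − 4 = -4
  Site 6: 1 − 3 = -2
  Site 1: 2 − 2 = 0
Site 2 has the best Copeland score.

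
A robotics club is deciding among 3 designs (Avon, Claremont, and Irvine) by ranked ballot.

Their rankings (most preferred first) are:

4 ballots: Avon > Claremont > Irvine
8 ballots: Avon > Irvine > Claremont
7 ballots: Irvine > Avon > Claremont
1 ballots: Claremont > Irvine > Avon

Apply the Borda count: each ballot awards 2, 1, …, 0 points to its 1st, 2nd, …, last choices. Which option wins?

Borda scores:
  Avon: 4·2 + 8·2 + 7·1 + 0 = 31
  Claremont: 4·1 + 8·0 + 7·0 + 2 = 6
  Irvine: 4·0 + 8·1 + 7·2 + 1 = 23
Avon has the highest total.

Avon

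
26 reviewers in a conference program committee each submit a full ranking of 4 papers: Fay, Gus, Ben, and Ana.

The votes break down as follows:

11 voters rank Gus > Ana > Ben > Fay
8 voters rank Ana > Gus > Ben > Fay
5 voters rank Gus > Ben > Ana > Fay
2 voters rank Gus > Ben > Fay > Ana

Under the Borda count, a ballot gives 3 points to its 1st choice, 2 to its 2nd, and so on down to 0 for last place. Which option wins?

Borda scores:
  Fay: 11·0 + 8·0 + 5·0 + 2·1 = 2
  Gus: 11·3 + 8·2 + 5·3 + 2·3 = 70
  Ben: 11·1 + 8·1 + 5·2 + 2·2 = 33
  Ana: 11·2 + 8·3 + 5·1 + 2·0 = 51
Gus has the highest total.

Gus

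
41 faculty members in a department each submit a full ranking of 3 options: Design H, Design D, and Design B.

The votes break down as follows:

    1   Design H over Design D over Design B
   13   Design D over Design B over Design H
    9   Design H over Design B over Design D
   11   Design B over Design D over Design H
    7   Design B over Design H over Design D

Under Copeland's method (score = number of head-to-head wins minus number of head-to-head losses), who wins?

Design B

Pairwise results:
  Design H vs Design D: Design D wins 24–17.
  Design H vs Design B: Design B wins 31–10.
  Design D vs Design B: Design B wins 27–14.
Copeland scores (wins − losses):
  Design H: 0 − 2 = -2
  Design D: 1 − 1 = 0
  Design B: 2 − 0 = 2
Design B has the best Copeland score.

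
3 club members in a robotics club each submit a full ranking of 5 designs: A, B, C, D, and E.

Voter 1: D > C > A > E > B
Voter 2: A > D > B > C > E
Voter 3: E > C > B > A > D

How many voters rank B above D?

1

Ballots ranking B above D: 1.
Ballots ranking D above B: 2.
So 1 of 3 voters prefer B to D.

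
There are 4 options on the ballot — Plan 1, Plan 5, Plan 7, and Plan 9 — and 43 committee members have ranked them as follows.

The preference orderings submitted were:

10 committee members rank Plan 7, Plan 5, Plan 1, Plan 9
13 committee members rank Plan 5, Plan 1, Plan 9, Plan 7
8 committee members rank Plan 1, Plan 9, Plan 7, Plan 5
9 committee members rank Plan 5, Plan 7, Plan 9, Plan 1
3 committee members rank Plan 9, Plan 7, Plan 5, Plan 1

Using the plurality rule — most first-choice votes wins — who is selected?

Plan 5

First-place vote totals:
  Plan 1: 8
  Plan 5: 22
  Plan 7: 10
  Plan 9: 3
Plan 5 has the most first-place votes.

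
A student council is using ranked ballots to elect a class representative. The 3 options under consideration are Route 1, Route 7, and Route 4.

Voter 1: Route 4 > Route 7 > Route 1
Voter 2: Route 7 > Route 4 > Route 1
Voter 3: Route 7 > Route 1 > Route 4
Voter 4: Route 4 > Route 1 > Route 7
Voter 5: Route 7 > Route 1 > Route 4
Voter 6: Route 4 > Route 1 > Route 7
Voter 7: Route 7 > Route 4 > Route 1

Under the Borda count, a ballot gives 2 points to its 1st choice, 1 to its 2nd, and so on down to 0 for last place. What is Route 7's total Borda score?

Borda scores:
  Route 1: 0 + 0 + 1 + 1 + 1 + 1 + 0 = 4
  Route 7: 1 + 2 + 2 + 0 + 2 + 0 + 2 = 9
  Route 4: 2 + 1 + 0 + 2 + 0 + 2 + 1 = 8

9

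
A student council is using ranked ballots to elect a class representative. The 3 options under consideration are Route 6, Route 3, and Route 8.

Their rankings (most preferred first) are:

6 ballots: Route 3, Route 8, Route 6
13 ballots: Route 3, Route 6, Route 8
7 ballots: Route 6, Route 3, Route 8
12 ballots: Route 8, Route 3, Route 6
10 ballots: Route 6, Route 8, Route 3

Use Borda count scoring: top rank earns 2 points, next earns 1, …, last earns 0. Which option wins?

Route 3

Borda scores:
  Route 6: 6·0 + 13·1 + 7·2 + 12·0 + 10·2 = 47
  Route 3: 6·2 + 13·2 + 7·1 + 12·1 + 10·0 = 57
  Route 8: 6·1 + 13·0 + 7·0 + 12·2 + 10·1 = 40
Route 3 has the highest total.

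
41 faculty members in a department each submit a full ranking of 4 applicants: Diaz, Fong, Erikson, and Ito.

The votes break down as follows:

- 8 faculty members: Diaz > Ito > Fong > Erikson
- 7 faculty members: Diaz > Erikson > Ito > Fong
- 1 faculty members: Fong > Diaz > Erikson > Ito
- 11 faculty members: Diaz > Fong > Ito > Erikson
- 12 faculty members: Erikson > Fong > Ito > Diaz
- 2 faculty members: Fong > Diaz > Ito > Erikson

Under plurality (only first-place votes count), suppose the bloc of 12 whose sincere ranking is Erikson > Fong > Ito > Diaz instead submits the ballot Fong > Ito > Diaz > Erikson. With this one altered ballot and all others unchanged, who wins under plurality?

Diaz

First-place totals with the altered ballot: Diaz 26, Fong 15, Erikson 0, Ito 0.
The winner is unchanged: still Diaz.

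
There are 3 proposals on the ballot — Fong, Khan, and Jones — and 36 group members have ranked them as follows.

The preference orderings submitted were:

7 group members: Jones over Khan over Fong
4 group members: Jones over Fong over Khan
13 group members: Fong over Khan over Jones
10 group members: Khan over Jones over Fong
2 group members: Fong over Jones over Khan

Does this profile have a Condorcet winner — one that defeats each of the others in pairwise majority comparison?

No

Head-to-head results (36 voters total):
Fong vs Khan: Fong wins 19–17.
Fong vs Jones: Jones wins 21–15.
Khan vs Jones: Khan wins 23–13.
No candidate beats all others: Fong beats Khan beats Jones beats Fong, a majority cycle.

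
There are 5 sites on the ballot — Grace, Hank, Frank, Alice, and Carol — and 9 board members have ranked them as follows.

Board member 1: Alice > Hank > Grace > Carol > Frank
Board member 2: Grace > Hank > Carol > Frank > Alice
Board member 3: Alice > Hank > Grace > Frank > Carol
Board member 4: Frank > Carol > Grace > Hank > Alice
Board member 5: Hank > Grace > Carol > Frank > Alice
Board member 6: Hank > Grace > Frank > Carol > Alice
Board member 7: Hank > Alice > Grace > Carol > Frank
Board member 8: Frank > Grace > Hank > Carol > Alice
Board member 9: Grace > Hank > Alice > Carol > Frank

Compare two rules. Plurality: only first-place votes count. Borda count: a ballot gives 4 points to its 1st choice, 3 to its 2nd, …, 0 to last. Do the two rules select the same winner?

Yes

Plurality first-place counts: Grace 2, Hank 3, Frank 2, Alice 2, Carol 0 → Hank.
Borda totals: Grace 25, Hank 27, Frank 13, Alice 13, Carol 12 → Hank.
The two rules agree on Hank.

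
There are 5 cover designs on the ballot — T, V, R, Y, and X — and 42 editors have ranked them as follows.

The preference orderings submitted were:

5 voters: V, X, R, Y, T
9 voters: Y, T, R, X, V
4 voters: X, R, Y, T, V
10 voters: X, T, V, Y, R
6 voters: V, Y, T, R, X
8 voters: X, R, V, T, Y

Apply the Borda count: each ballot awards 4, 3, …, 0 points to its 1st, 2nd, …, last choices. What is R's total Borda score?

70

Borda scores:
  T: 5·0 + 9·3 + 4·1 + 10·3 + 6·2 + 8·1 = 81
  V: 5·4 + 9·0 + 4·0 + 10·2 + 6·4 + 8·2 = 80
  R: 5·2 + 9·2 + 4·3 + 10·0 + 6·1 + 8·3 = 70
  Y: 5·1 + 9·4 + 4·2 + 10·1 + 6·3 + 8·0 = 77
  X: 5·3 + 9·1 + 4·4 + 10·4 + 6·0 + 8·4 = 112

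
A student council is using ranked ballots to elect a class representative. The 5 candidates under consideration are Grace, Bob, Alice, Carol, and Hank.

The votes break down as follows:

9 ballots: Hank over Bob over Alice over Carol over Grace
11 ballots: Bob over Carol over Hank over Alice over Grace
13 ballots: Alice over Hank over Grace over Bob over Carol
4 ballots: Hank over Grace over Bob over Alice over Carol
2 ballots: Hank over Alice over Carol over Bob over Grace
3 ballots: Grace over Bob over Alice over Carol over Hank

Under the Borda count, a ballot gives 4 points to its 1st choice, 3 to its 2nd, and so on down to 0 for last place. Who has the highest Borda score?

Borda scores:
  Grace: 9·0 + 11·0 + 13·2 + 4·3 + 2·0 + 3·4 = 50
  Bob: 9·3 + 11·4 + 13·1 + 4·2 + 2·1 + 3·3 = 103
  Alice: 9·2 + 11·1 + 13·4 + 4·1 + 2·3 + 3·2 = 97
  Carol: 9·1 + 11·3 + 13·0 + 4·0 + 2·2 + 3·1 = 49
  Hank: 9·4 + 11·2 + 13·3 + 4·4 + 2·4 + 3·0 = 121
Hank has the highest total.

Hank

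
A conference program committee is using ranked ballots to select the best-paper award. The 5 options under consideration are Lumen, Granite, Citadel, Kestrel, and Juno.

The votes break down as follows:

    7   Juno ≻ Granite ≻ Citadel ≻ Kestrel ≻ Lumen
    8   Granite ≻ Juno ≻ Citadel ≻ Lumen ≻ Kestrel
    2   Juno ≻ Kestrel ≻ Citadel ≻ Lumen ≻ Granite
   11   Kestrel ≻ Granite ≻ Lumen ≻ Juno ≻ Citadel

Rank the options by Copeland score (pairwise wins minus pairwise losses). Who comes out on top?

Granite

Pairwise results:
  Lumen vs Granite: Granite wins 26–2.
  Lumen vs Citadel: Citadel wins 17–11.
  Lumen vs Kestrel: Kestrel wins 20–8.
  Lumen vs Juno: Juno wins 17–11.
  Granite vs Citadel: Granite wins 26–2.
  Granite vs Kestrel: Granite wins 15–13.
  Granite vs Juno: Granite wins 19–9.
  Citadel vs Kestrel: Citadel wins 15–13.
  Citadel vs Juno: Juno wins 28–0.
  Kestrel vs Juno: Juno wins 17–11.
Copeland scores (wins − losses):
  Lumen: 0 − 4 = -4
  Granite: 4 − 0 = 4
  Citadel: 2 − 2 = 0
  Kestrel: 1 − 3 = -2
  Juno: 3 − 1 = 2
Granite has the best Copeland score.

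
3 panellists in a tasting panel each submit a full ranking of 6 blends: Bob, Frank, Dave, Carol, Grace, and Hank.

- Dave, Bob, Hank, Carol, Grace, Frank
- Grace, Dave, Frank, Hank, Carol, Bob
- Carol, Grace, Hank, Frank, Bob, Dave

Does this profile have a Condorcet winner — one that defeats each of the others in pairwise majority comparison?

No

Head-to-head results (3 voters total):
Bob vs Frank: Frank wins 2–1.
Bob vs Dave: Dave wins 2–1.
Bob vs Carol: Carol wins 2–1.
Bob vs Grace: Grace wins 2–1.
Bob vs Hank: Hank wins 2–1.
Frank vs Dave: Dave wins 2–1.
Frank vs Carol: Carol wins 2–1.
Frank vs Grace: Grace wins 3–0.
Frank vs Hank: Hank wins 2–1.
Dave vs Carol: Dave wins 2–1.
Dave vs Grace: Grace wins 2–1.
Dave vs Hank: Dave wins 2–1.
Carol vs Grace: Carol wins 2–1.
Carol vs Hank: Hank wins 2–1.
Grace vs Hank: Grace wins 2–1.
No candidate beats all others: Dave beats Carol beats Grace beats Dave, a majority cycle.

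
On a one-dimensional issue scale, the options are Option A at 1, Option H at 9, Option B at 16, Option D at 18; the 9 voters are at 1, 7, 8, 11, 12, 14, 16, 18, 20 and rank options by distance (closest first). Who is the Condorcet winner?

With single-peaked preferences on a line, the Condorcet winner is the candidate closest to the median voter.
The median voter (position 12) is closest to Option H at 9.
Check: Option H vs Option D — voters closer to Option H: 5 of 9.

Option H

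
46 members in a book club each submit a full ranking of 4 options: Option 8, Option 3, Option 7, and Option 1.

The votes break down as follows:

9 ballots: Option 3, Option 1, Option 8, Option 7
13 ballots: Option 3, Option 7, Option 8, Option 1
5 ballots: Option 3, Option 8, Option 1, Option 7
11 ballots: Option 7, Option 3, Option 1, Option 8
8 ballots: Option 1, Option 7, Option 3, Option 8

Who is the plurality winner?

Option 3

First-place vote totals:
  Option 8: 0
  Option 3: 27
  Option 7: 11
  Option 1: 8
Option 3 has the most first-place votes.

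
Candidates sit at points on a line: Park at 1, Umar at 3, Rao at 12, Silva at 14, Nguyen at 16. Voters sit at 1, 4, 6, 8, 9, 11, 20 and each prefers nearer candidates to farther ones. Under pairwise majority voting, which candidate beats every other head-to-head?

With single-peaked preferences on a line, the Condorcet winner is the candidate closest to the median voter.
The median voter (position 8) is closest to Rao at 12.
Check: Rao vs Silva — voters closer to Rao: 6 of 7.

Rao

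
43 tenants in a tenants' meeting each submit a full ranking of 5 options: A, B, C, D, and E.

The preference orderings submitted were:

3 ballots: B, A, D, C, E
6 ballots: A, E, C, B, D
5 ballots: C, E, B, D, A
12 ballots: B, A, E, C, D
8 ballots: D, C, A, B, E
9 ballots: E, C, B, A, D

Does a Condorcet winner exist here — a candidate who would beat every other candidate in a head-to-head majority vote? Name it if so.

Head-to-head results (43 voters total):
A vs B: B wins 29–14.
A vs C: C wins 22–21.
A vs D: A wins 30–13.
A vs E: A wins 29–14.
B vs C: C wins 28–15.
B vs D: B wins 35–8.
B vs E: B wins 23–20.
C vs D: C wins 32–11.
C vs E: E wins 27–16.
D vs E: E wins 32–11.
No candidate beats all others: A beats E beats C beats A, a majority cycle.

None — there is no Condorcet winner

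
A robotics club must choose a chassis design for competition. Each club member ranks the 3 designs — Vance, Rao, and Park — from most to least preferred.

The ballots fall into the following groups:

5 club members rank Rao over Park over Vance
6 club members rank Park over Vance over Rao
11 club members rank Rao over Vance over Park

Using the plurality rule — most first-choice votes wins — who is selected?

Rao

First-place vote totals:
  Vance: 0
  Rao: 16
  Park: 6
Rao has the most first-place votes.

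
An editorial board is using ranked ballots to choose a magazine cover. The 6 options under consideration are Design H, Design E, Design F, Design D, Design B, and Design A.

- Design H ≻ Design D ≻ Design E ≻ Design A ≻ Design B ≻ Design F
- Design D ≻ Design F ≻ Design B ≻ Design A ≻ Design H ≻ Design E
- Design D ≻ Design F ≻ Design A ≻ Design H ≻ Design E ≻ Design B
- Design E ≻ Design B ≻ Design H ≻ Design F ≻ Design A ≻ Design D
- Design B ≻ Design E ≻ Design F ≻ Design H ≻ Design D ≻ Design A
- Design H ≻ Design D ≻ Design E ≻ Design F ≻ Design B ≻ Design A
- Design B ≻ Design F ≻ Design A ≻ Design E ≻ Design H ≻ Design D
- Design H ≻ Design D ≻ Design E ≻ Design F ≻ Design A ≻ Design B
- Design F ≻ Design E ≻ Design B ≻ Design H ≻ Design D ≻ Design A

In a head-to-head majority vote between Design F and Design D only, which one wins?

Design D

Ballots ranking Design F above Design D: 4.
Ballots ranking Design D above Design F: 5.
Design D wins the head-to-head, 5–4.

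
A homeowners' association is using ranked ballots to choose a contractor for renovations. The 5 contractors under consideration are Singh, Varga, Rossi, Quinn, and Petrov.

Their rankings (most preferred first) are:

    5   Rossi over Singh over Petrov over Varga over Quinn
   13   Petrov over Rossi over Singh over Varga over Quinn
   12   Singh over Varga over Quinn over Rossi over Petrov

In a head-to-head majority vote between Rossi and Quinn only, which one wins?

Rossi

Ballots ranking Rossi above Quinn: 5+13 = 18.
Ballots ranking Quinn above Rossi: 12.
Rossi wins the head-to-head, 18–12.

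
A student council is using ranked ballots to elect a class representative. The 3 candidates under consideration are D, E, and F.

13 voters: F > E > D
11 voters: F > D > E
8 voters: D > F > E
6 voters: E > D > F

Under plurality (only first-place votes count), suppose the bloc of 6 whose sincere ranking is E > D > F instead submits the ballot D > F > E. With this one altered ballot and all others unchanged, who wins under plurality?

First-place totals with the altered ballot: D 14, E 0, F 24.
The winner is unchanged: still F.

F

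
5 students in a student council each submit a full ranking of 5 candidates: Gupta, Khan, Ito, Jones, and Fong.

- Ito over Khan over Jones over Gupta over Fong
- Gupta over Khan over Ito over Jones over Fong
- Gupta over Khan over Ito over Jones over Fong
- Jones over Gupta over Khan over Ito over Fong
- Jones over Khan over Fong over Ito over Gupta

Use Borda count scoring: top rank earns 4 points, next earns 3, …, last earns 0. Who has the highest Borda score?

Borda scores:
  Gupta: 1 + 4 + 4 + 3 + 0 = 12
  Khan: 3 + 3 + 3 + 2 + 3 = 14
  Ito: 4 + 2 + 2 + 1 + 1 = 10
  Jones: 2 + 1 + 1 + 4 + 4 = 12
  Fong: 0 + 0 + 0 + 0 + 2 = 2
Khan has the highest total.

Khan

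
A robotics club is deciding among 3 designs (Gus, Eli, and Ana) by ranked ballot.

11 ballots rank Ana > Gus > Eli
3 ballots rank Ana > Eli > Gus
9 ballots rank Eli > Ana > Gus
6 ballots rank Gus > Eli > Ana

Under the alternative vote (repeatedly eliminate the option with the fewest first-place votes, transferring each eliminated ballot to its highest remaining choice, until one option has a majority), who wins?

Round 1: Ana 14, Eli 9, Gus 6. Gus has the fewest and is eliminated.
Round 2: Eli 15, Ana 14. Eli has a majority.

Eli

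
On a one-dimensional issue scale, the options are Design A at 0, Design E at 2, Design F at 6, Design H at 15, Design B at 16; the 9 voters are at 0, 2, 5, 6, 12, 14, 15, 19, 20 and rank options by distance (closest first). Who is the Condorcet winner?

Design H

With single-peaked preferences on a line, the Condorcet winner is the candidate closest to the median voter.
The median voter (position 12) is closest to Design H at 15.
Check: Design H vs Design B — voters closer to Design H: 7 of 9.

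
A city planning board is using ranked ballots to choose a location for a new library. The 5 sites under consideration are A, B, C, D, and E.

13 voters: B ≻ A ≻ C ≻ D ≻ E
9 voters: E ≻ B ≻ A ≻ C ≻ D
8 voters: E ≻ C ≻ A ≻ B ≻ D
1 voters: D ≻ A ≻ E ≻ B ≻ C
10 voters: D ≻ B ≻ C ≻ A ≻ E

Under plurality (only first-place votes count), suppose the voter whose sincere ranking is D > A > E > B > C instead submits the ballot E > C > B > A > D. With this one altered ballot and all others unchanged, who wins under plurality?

First-place totals with the altered ballot: A 0, B 13, C 0, D 10, E 18.
The winner is unchanged: still E.

E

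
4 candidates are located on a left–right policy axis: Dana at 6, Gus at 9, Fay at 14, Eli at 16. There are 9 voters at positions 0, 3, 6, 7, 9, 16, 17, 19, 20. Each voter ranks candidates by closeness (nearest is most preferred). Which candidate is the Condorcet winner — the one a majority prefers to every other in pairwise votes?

Gus

With single-peaked preferences on a line, the Condorcet winner is the candidate closest to the median voter.
The median voter (position 9) is closest to Gus at 9.
Check: Gus vs Eli — voters closer to Gus: 5 of 9.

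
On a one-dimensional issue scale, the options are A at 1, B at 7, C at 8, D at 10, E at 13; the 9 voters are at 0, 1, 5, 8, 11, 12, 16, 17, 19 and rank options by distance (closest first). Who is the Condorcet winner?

D

With single-peaked preferences on a line, the Condorcet winner is the candidate closest to the median voter.
The median voter (position 11) is closest to D at 10.
Check: D vs E — voters closer to D: 5 of 9.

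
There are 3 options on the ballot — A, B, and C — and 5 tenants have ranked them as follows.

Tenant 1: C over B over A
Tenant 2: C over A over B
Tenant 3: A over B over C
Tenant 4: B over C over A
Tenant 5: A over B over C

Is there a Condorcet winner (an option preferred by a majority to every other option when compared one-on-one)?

No

Head-to-head results (5 voters total):
A vs B: A wins 3–2.
A vs C: C wins 3–2.
B vs C: B wins 3–2.
No candidate beats all others: A beats B beats C beats A, a majority cycle.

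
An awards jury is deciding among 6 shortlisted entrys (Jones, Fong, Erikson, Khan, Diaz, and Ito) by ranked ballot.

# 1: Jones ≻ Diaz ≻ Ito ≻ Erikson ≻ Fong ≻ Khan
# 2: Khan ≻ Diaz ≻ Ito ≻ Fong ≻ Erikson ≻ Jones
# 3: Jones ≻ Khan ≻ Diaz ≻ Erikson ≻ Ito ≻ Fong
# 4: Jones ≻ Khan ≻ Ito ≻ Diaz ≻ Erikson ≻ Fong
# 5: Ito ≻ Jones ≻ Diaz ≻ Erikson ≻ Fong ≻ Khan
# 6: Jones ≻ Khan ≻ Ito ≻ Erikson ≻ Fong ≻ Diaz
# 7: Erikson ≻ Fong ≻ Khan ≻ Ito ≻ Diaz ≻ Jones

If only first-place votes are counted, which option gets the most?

Jones

First-place vote totals:
  Jones: 4
  Fong: 0
  Erikson: 1
  Khan: 1
  Diaz: 0
  Ito: 1
Jones has the most first-place votes.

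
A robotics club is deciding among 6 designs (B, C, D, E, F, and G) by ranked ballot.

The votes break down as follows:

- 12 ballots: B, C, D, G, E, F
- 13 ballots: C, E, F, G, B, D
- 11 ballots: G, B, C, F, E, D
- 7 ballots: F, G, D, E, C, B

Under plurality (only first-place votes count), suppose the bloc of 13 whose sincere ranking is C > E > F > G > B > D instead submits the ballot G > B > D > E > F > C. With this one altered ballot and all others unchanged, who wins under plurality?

First-place totals with the altered ballot: B 12, C 0, D 0, E 0, F 7, G 24.
The switch changes the winner from C to G.

G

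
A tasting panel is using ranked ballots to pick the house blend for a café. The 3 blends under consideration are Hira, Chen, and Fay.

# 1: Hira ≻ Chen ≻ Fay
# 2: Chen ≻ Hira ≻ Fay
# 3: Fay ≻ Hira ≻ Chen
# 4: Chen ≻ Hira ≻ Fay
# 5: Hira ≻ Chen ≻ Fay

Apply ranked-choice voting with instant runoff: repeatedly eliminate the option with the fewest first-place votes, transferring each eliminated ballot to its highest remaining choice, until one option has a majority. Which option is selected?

Hira

Round 1: Hira 2, Chen 2, Fay 1. Fay has the fewest and is eliminated.
Round 2: Hira 3, Chen 2. Hira has a majority.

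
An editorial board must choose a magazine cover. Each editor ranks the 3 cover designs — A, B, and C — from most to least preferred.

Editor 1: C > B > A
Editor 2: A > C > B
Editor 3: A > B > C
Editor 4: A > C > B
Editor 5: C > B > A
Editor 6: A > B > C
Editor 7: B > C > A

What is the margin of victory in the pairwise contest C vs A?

1

Ballots ranking C above A: 3.
Ballots ranking A above C: 4.
A wins 4–3, a margin of 1.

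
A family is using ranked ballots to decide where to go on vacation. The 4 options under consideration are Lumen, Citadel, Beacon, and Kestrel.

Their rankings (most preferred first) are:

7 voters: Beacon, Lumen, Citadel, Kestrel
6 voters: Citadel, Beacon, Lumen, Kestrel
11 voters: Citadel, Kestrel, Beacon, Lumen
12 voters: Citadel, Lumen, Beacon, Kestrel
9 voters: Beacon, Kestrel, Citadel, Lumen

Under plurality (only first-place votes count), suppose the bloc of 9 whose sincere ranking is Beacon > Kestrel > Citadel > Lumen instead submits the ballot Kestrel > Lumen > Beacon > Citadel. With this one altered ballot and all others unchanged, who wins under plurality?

Citadel

First-place totals with the altered ballot: Lumen 0, Citadel 29, Beacon 7, Kestrel 9.
The winner is unchanged: still Citadel.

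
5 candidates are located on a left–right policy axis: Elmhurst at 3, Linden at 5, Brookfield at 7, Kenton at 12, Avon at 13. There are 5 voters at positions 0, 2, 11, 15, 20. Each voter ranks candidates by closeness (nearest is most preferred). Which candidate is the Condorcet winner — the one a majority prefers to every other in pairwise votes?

With single-peaked preferences on a line, the Condorcet winner is the candidate closest to the median voter.
The median voter (position 11) is closest to Kenton at 12.
Check: Kenton vs Brookfield — voters closer to Kenton: 3 of 5.

Kenton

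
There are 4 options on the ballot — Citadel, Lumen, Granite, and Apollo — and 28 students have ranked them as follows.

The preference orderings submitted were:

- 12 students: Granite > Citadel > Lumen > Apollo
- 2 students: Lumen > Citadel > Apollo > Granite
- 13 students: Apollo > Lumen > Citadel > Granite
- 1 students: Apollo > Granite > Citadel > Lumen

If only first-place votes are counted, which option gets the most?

First-place vote totals:
  Citadel: 0
  Lumen: 2
  Granite: 12
  Apollo: 14
Apollo has the most first-place votes.

Apollo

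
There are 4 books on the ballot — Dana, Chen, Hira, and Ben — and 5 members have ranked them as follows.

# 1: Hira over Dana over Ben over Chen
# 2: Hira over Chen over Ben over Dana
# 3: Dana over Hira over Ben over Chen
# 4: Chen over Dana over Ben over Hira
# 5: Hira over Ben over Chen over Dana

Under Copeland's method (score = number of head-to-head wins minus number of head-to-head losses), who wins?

Pairwise results:
  Dana vs Chen: Chen wins 3–2.
  Dana vs Hira: Hira wins 3–2.
  Dana vs Ben: Dana wins 3–2.
  Chen vs Hira: Hira wins 4–1.
  Chen vs Ben: Ben wins 3–2.
  Hira vs Ben: Hira wins 4–1.
Copeland scores (wins − losses):
  Dana: 1 − 2 = -1
  Chen: 1 − 2 = -1
  Hira: 3 − 0 = 3
  Ben: 1 − 2 = -1
Hira has the best Copeland score.

Hira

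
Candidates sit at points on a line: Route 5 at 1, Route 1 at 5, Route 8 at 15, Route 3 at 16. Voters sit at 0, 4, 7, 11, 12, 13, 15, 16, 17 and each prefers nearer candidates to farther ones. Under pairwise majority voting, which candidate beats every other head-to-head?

With single-peaked preferences on a line, the Condorcet winner is the candidate closest to the median voter.
The median voter (position 12) is closest to Route 8 at 15.
Check: Route 8 vs Route 1 — voters closer to Route 8: 6 of 9.

Route 8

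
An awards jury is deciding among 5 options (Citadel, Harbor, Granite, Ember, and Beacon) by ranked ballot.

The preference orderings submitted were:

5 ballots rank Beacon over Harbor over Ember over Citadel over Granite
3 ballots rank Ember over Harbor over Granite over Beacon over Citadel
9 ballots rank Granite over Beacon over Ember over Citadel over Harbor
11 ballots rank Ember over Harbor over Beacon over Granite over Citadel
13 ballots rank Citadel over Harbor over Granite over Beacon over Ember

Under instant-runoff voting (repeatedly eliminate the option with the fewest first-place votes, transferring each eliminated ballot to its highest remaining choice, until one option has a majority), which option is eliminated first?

Round 1: Ember 14, Citadel 13, Granite 9, Beacon 5, Harbor 0. Harbor has the fewest and is eliminated.
Round 2: Ember 14, Citadel 13, Granite 9, Beacon 5. Beacon has the fewest and is eliminated.
Round 3: Ember 19, Citadel 13, Granite 9. Granite has the fewest and is eliminated.
Round 4: Ember 28, Citadel 13. Ember has a majority.

Harbor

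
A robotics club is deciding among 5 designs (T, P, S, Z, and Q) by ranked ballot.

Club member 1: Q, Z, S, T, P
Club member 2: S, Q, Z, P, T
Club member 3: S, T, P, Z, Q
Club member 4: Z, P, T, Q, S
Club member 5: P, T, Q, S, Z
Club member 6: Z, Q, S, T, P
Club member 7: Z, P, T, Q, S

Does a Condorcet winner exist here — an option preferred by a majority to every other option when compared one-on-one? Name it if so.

Z

Head-to-head results (7 voters total):
T vs P: P wins 4–3.
T vs S: S wins 4–3.
T vs Z: Z wins 5–2.
T vs Q: T wins 4–3.
P vs S: S wins 4–3.
P vs Z: Z wins 5–2.
P vs Q: P wins 4–3.
S vs Z: Z wins 4–3.
S vs Q: Q wins 5–2.
Z vs Q: Z wins 4–3.
Z beats each rival — T (5–2), P (5–2), S (4–3), Q (4–3) — so Z is the Condorcet winner.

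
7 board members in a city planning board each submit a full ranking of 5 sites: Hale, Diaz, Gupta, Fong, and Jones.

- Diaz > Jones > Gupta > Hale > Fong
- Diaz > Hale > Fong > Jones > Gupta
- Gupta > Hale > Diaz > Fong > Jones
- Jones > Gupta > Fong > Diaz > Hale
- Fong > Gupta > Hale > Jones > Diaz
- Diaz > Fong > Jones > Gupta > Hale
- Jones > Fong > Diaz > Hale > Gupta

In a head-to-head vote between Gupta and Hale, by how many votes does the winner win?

Ballots ranking Gupta above Hale: 5.
Ballots ranking Hale above Gupta: 2.
Gupta wins 5–2, a margin of 3.

3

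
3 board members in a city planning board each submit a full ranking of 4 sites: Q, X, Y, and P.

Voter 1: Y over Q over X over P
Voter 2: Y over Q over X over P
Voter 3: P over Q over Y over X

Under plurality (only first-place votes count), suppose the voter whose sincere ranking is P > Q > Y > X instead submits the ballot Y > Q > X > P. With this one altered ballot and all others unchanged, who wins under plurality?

Y

First-place totals with the altered ballot: Q 0, X 0, Y 3, P 0.
The winner is unchanged: still Y.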